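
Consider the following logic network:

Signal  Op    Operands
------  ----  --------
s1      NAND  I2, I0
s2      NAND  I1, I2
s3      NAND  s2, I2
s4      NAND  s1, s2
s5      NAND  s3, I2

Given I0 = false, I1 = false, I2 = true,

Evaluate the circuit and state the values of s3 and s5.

s3 = false; s5 = true

s2 = I1 NAND I2 = false NAND true = true
s3 = s2 NAND I2 = true NAND true = false
s5 = s3 NAND I2 = false NAND true = true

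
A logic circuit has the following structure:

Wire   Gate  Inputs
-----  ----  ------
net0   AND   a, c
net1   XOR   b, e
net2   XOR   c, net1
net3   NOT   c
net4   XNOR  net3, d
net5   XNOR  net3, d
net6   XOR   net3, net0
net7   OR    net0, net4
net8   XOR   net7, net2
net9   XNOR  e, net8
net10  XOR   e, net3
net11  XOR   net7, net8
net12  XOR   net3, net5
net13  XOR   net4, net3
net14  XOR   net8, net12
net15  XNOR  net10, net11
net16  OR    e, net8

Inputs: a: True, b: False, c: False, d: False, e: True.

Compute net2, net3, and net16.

net2 = True, net3 = True, net16 = True

net0 = a AND c = True AND False = False
net1 = b XOR e = False XOR True = True
net2 = c XOR net1 = False XOR True = True
net3 = NOT c = NOT False = True
net4 = net3 XNOR d = True XNOR False = False
net7 = net0 OR net4 = False OR False = False
net8 = net7 XOR net2 = False XOR True = True
net16 = e OR net8 = True OR True = True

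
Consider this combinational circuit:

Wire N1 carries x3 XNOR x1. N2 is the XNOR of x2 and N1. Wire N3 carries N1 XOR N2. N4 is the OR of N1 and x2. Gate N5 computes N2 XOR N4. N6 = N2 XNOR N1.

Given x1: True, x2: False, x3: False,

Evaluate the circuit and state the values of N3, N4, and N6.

N1 = x3 XNOR x1 = False XNOR True = False
N2 = x2 XNOR N1 = False XNOR False = True
N3 = N1 XOR N2 = False XOR True = True
N4 = N1 OR x2 = False OR False = False
N6 = N2 XNOR N1 = True XNOR False = False

N3 = True, N4 = False, N6 = False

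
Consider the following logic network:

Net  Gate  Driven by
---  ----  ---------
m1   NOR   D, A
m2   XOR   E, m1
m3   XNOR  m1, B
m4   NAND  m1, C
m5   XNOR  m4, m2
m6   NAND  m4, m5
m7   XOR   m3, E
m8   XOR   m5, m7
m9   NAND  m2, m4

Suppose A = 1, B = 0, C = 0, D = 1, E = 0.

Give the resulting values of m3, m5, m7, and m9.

m1 = D NOR A = 1 NOR 1 = 0
m2 = E XOR m1 = 0 XOR 0 = 0
m3 = m1 XNOR B = 0 XNOR 0 = 1
m4 = m1 NAND C = 0 NAND 0 = 1
m5 = m4 XNOR m2 = 1 XNOR 0 = 0
m7 = m3 XOR E = 1 XOR 0 = 1
m9 = m2 NAND m4 = 0 NAND 1 = 1

m3 = 1, m5 = 0, m7 = 1, m9 = 1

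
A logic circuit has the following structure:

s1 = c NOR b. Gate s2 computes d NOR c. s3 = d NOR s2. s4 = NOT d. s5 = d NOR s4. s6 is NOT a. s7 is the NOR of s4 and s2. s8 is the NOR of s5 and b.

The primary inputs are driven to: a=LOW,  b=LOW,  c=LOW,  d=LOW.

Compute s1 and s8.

s1 = HIGH; s8 = HIGH

s1 = c NOR b = LOW NOR LOW = HIGH
s4 = NOT d = NOT LOW = HIGH
s5 = d NOR s4 = LOW NOR HIGH = LOW
s8 = s5 NOR b = LOW NOR LOW = HIGH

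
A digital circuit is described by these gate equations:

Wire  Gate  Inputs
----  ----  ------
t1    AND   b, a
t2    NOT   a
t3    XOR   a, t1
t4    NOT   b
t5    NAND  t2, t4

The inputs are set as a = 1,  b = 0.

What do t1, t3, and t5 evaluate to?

t1 = 0; t3 = 1; t5 = 1

t1 = b AND a = 0 AND 1 = 0
t2 = NOT a = NOT 1 = 0
t3 = a XOR t1 = 1 XOR 0 = 1
t4 = NOT b = NOT 0 = 1
t5 = t2 NAND t4 = 0 NAND 1 = 1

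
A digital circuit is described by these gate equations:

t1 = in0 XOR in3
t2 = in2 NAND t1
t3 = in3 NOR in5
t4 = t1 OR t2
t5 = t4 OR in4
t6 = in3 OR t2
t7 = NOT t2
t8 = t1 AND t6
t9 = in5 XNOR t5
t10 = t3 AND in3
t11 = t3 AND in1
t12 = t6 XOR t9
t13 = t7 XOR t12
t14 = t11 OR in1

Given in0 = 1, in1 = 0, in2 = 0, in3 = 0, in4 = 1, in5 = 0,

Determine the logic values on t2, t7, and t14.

t2 = 1  t7 = 0  t14 = 0

t1 = in0 XOR in3 = 1 XOR 0 = 1
t2 = in2 NAND t1 = 0 NAND 1 = 1
t3 = in3 NOR in5 = 0 NOR 0 = 1
t7 = NOT t2 = NOT 1 = 0
t11 = t3 AND in1 = 1 AND 0 = 0
t14 = t11 OR in1 = 0 OR 0 = 0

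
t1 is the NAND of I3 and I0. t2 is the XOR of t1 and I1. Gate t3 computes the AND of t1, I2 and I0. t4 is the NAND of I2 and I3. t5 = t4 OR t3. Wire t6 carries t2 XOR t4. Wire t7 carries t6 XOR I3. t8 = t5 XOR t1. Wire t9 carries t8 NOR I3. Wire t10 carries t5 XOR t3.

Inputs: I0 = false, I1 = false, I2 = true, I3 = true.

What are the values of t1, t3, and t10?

t1 = true, t3 = false, t10 = false

t1 = I3 NAND I0 = true NAND false = true
t3 = t1 AND I2 AND I0 = true AND true AND false = false
t4 = I2 NAND I3 = true NAND true = false
t5 = t4 OR t3 = false OR false = false
t10 = t5 XOR t3 = false XOR false = false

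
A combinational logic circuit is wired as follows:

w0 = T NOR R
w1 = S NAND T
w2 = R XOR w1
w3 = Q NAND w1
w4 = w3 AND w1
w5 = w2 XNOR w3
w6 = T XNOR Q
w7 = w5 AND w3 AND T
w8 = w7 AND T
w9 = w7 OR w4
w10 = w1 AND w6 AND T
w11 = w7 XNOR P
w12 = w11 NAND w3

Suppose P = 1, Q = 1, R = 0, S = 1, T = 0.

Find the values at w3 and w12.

w3 = 0  w12 = 1

w1 = S NAND T = 1 NAND 0 = 1
w2 = R XOR w1 = 0 XOR 1 = 1
w3 = Q NAND w1 = 1 NAND 1 = 0
w5 = w2 XNOR w3 = 1 XNOR 0 = 0
w7 = w5 AND w3 AND T = 0 AND 0 AND 0 = 0
w11 = w7 XNOR P = 0 XNOR 1 = 0
w12 = w11 NAND w3 = 0 NAND 0 = 1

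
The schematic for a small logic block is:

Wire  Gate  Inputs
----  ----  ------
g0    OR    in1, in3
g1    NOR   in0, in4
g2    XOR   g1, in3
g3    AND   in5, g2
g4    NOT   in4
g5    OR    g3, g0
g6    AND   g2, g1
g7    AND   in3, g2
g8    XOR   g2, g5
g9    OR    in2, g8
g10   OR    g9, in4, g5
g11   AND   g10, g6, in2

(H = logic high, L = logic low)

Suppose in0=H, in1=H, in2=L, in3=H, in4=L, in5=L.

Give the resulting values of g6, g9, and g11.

g6 = L  g9 = L  g11 = L

g0 = in1 OR in3 = H OR H = H
g1 = in0 NOR in4 = H NOR L = L
g2 = g1 XOR in3 = L XOR H = H
g3 = in5 AND g2 = L AND H = L
g5 = g3 OR g0 = L OR H = H
g6 = g2 AND g1 = H AND L = L
g8 = g2 XOR g5 = H XOR H = L
g9 = in2 OR g8 = L OR L = L
g10 = g9 OR in4 OR g5 = L OR L OR H = H
g11 = g10 AND g6 AND in2 = H AND L AND L = L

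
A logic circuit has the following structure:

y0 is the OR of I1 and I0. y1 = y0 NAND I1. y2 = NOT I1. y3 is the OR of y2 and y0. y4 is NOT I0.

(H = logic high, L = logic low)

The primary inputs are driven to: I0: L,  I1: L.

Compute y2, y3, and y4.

y2 = H  y3 = H  y4 = H

y0 = I1 OR I0 = L OR L = L
y2 = NOT I1 = NOT L = H
y3 = y2 OR y0 = H OR L = H
y4 = NOT I0 = NOT L = H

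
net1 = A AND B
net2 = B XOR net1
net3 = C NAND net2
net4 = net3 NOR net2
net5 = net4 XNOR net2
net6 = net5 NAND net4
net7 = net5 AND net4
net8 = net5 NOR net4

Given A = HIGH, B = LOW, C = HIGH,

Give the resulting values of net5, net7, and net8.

net1 = A AND B = HIGH AND LOW = LOW
net2 = B XOR net1 = LOW XOR LOW = LOW
net3 = C NAND net2 = HIGH NAND LOW = HIGH
net4 = net3 NOR net2 = HIGH NOR LOW = LOW
net5 = net4 XNOR net2 = LOW XNOR LOW = HIGH
net7 = net5 AND net4 = HIGH AND LOW = LOW
net8 = net5 NOR net4 = HIGH NOR LOW = LOW

net5 = HIGH, net7 = LOW, net8 = LOW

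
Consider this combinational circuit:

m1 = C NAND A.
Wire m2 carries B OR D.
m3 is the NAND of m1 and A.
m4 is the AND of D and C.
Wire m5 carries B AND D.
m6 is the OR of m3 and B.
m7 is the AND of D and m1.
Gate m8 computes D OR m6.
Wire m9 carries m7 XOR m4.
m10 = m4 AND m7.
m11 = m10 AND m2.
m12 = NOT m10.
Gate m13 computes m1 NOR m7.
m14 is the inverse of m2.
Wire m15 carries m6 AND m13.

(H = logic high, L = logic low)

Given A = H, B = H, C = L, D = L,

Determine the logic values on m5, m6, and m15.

m1 = C NAND A = L NAND H = H
m3 = m1 NAND A = H NAND H = L
m5 = B AND D = H AND L = L
m6 = m3 OR B = L OR H = H
m7 = D AND m1 = L AND H = L
m13 = m1 NOR m7 = H NOR L = L
m15 = m6 AND m13 = H AND L = L

m5 = L, m6 = H, m15 = L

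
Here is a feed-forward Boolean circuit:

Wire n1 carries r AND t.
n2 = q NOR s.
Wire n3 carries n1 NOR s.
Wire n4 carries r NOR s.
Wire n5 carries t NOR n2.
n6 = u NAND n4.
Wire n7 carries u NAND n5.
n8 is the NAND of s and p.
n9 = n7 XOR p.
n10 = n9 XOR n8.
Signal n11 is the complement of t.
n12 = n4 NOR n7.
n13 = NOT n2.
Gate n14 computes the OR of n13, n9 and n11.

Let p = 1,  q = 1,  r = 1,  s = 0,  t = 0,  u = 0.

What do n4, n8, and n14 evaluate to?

n2 = q NOR s = 1 NOR 0 = 0
n4 = r NOR s = 1 NOR 0 = 0
n5 = t NOR n2 = 0 NOR 0 = 1
n7 = u NAND n5 = 0 NAND 1 = 1
n8 = s NAND p = 0 NAND 1 = 1
n9 = n7 XOR p = 1 XOR 1 = 0
n11 = NOT t = NOT 0 = 1
n13 = NOT n2 = NOT 0 = 1
n14 = n13 OR n9 OR n11 = 1 OR 0 OR 1 = 1

n4 = 0  n8 = 1  n14 = 1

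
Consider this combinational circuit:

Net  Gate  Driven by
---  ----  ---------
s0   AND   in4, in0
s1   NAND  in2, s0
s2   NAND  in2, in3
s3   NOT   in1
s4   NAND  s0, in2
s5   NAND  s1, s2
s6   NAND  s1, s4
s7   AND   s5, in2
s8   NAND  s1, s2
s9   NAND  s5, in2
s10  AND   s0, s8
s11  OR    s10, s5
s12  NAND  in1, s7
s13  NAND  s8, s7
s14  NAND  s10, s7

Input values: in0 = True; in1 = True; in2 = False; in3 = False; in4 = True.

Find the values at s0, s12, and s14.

s0 = True; s12 = True; s14 = True

s0 = in4 AND in0 = True AND True = True
s1 = in2 NAND s0 = False NAND True = True
s2 = in2 NAND in3 = False NAND False = True
s5 = s1 NAND s2 = True NAND True = False
s7 = s5 AND in2 = False AND False = False
s8 = s1 NAND s2 = True NAND True = False
s10 = s0 AND s8 = True AND False = False
s12 = in1 NAND s7 = True NAND False = True
s14 = s10 NAND s7 = False NAND False = True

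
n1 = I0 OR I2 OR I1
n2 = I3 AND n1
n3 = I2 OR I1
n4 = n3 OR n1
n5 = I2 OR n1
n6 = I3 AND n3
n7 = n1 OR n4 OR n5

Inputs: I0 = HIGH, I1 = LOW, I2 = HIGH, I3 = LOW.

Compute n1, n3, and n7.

n1 = I0 OR I2 OR I1 = HIGH OR HIGH OR LOW = HIGH
n3 = I2 OR I1 = HIGH OR LOW = HIGH
n4 = n3 OR n1 = HIGH OR HIGH = HIGH
n5 = I2 OR n1 = HIGH OR HIGH = HIGH
n7 = n1 OR n4 OR n5 = HIGH OR HIGH OR HIGH = HIGH

n1 = HIGH, n3 = HIGH, n7 = HIGH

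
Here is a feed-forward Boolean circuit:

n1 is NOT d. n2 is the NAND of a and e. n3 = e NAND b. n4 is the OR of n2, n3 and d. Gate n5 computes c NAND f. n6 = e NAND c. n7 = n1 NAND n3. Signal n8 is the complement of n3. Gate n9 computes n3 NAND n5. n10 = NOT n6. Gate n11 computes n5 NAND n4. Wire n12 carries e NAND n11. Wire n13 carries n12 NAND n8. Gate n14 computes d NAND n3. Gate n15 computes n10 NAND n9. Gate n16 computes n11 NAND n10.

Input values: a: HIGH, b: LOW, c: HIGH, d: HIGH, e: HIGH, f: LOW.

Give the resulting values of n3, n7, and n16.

n3 = HIGH; n7 = HIGH; n16 = HIGH

n1 = NOT d = NOT HIGH = LOW
n2 = a NAND e = HIGH NAND HIGH = LOW
n3 = e NAND b = HIGH NAND LOW = HIGH
n4 = n2 OR n3 OR d = LOW OR HIGH OR HIGH = HIGH
n5 = c NAND f = HIGH NAND LOW = HIGH
n6 = e NAND c = HIGH NAND HIGH = LOW
n7 = n1 NAND n3 = LOW NAND HIGH = HIGH
n10 = NOT n6 = NOT LOW = HIGH
n11 = n5 NAND n4 = HIGH NAND HIGH = LOW
n16 = n11 NAND n10 = LOW NAND HIGH = HIGH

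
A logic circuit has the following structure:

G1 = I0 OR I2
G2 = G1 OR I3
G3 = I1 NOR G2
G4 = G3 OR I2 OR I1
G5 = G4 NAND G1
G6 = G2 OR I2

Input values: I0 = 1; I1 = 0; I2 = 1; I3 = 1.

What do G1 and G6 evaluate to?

G1 = 1, G6 = 1

G1 = I0 OR I2 = 1 OR 1 = 1
G2 = G1 OR I3 = 1 OR 1 = 1
G6 = G2 OR I2 = 1 OR 1 = 1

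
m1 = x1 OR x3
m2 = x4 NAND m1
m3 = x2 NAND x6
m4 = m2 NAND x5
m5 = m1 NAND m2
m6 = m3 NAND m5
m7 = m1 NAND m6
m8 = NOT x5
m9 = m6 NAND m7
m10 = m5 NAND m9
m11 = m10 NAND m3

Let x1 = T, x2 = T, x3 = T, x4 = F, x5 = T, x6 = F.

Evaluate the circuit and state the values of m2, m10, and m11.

m1 = x1 OR x3 = T OR T = T
m2 = x4 NAND m1 = F NAND T = T
m3 = x2 NAND x6 = T NAND F = T
m5 = m1 NAND m2 = T NAND T = F
m6 = m3 NAND m5 = T NAND F = T
m7 = m1 NAND m6 = T NAND T = F
m9 = m6 NAND m7 = T NAND F = T
m10 = m5 NAND m9 = F NAND T = T
m11 = m10 NAND m3 = T NAND T = F

m2 = T, m10 = T, m11 = F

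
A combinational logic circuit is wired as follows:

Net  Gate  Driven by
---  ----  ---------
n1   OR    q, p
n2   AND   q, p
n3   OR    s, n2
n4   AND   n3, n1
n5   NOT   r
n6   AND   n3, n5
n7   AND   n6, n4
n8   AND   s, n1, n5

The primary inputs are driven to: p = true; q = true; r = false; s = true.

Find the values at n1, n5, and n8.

n1 = true  n5 = true  n8 = true

n1 = q OR p = true OR true = true
n5 = NOT r = NOT false = true
n8 = s AND n1 AND n5 = true AND true AND true = true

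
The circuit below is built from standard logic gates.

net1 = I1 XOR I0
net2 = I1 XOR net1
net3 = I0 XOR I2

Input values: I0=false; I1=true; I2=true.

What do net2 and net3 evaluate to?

net2 = false, net3 = true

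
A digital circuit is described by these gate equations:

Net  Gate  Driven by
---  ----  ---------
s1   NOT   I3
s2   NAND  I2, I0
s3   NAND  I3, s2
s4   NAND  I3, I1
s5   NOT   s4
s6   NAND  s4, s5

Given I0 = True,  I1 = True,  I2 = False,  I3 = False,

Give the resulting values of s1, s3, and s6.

s1 = True, s3 = True, s6 = True

s1 = NOT I3 = NOT False = True
s2 = I2 NAND I0 = False NAND True = True
s3 = I3 NAND s2 = False NAND True = True
s4 = I3 NAND I1 = False NAND True = True
s5 = NOT s4 = NOT True = False
s6 = s4 NAND s5 = True NAND False = True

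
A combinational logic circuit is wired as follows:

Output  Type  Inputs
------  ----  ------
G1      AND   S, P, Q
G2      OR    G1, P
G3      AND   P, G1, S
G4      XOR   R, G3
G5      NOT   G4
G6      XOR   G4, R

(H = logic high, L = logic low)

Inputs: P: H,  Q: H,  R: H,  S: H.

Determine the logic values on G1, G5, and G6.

G1 = H; G5 = H; G6 = H

G1 = S AND P AND Q = H AND H AND H = H
G3 = P AND G1 AND S = H AND H AND H = H
G4 = R XOR G3 = H XOR H = L
G5 = NOT G4 = NOT L = H
G6 = G4 XOR R = L XOR H = H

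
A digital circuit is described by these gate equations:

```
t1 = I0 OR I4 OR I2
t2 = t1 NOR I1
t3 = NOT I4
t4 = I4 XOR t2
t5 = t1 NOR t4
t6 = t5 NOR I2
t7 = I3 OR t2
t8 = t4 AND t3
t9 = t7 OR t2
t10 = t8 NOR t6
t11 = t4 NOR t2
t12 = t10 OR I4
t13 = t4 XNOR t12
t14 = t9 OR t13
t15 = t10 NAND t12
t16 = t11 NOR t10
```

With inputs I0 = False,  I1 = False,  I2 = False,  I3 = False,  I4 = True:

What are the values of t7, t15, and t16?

t7 = False  t15 = True  t16 = True

t1 = I0 OR I4 OR I2 = False OR True OR False = True
t2 = t1 NOR I1 = True NOR False = False
t3 = NOT I4 = NOT True = False
t4 = I4 XOR t2 = True XOR False = True
t5 = t1 NOR t4 = True NOR True = False
t6 = t5 NOR I2 = False NOR False = True
t7 = I3 OR t2 = False OR False = False
t8 = t4 AND t3 = True AND False = False
t10 = t8 NOR t6 = False NOR True = False
t11 = t4 NOR t2 = True NOR False = False
t12 = t10 OR I4 = False OR True = True
t15 = t10 NAND t12 = False NAND True = True
t16 = t11 NOR t10 = False NOR False = True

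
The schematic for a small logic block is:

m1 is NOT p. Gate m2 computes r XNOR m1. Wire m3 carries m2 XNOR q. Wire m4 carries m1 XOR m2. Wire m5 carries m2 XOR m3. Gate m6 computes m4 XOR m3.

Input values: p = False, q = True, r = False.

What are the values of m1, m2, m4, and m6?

m1 = True, m2 = False, m4 = True, m6 = True

m1 = NOT p = NOT False = True
m2 = r XNOR m1 = False XNOR True = False
m3 = m2 XNOR q = False XNOR True = False
m4 = m1 XOR m2 = True XOR False = True
m6 = m4 XOR m3 = True XOR False = True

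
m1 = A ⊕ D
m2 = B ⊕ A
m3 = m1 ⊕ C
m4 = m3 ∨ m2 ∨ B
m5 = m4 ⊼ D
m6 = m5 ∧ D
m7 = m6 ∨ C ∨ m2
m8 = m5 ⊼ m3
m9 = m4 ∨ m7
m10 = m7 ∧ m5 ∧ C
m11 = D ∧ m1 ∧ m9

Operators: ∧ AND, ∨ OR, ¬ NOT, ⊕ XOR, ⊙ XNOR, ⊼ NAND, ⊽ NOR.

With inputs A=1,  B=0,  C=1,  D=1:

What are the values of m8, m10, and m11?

m8 = 1  m10 = 0  m11 = 0

m1 = A XOR D = 1 XOR 1 = 0
m2 = B XOR A = 0 XOR 1 = 1
m3 = m1 XOR C = 0 XOR 1 = 1
m4 = m3 OR m2 OR B = 1 OR 1 OR 0 = 1
m5 = m4 NAND D = 1 NAND 1 = 0
m6 = m5 AND D = 0 AND 1 = 0
m7 = m6 OR C OR m2 = 0 OR 1 OR 1 = 1
m8 = m5 NAND m3 = 0 NAND 1 = 1
m9 = m4 OR m7 = 1 OR 1 = 1
m10 = m7 AND m5 AND C = 1 AND 0 AND 1 = 0
m11 = D AND m1 AND m9 = 1 AND 0 AND 1 = 0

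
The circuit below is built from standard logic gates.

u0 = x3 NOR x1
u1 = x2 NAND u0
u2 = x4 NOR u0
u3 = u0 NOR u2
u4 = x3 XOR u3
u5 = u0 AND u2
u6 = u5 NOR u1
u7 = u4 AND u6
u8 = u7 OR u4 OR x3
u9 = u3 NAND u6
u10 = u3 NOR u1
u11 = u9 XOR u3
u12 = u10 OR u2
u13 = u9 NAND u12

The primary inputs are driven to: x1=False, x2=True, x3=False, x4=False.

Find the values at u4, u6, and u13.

u4 = False; u6 = True; u13 = False

u0 = x3 NOR x1 = False NOR False = True
u1 = x2 NAND u0 = True NAND True = False
u2 = x4 NOR u0 = False NOR True = False
u3 = u0 NOR u2 = True NOR False = False
u4 = x3 XOR u3 = False XOR False = False
u5 = u0 AND u2 = True AND False = False
u6 = u5 NOR u1 = False NOR False = True
u9 = u3 NAND u6 = False NAND True = True
u10 = u3 NOR u1 = False NOR False = True
u12 = u10 OR u2 = True OR False = True
u13 = u9 NAND u12 = True NAND True = False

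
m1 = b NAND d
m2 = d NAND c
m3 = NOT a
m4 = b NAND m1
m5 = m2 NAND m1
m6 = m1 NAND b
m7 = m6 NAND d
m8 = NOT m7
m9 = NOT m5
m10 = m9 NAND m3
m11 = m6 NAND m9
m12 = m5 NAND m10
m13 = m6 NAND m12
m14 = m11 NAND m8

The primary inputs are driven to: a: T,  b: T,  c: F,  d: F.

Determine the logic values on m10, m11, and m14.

m1 = b NAND d = T NAND F = T
m2 = d NAND c = F NAND F = T
m3 = NOT a = NOT T = F
m5 = m2 NAND m1 = T NAND T = F
m6 = m1 NAND b = T NAND T = F
m7 = m6 NAND d = F NAND F = T
m8 = NOT m7 = NOT T = F
m9 = NOT m5 = NOT F = T
m10 = m9 NAND m3 = T NAND F = T
m11 = m6 NAND m9 = F NAND T = T
m14 = m11 NAND m8 = T NAND F = T

m10 = T  m11 = T  m14 = T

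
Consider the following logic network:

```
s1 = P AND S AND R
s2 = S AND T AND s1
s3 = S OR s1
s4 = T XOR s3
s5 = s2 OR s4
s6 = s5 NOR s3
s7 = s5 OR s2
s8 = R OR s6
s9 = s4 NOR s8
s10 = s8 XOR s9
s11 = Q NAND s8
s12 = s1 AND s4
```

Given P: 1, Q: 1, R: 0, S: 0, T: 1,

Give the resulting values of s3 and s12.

s1 = P AND S AND R = 1 AND 0 AND 0 = 0
s3 = S OR s1 = 0 OR 0 = 0
s4 = T XOR s3 = 1 XOR 0 = 1
s12 = s1 AND s4 = 0 AND 1 = 0

s3 = 0  s12 = 0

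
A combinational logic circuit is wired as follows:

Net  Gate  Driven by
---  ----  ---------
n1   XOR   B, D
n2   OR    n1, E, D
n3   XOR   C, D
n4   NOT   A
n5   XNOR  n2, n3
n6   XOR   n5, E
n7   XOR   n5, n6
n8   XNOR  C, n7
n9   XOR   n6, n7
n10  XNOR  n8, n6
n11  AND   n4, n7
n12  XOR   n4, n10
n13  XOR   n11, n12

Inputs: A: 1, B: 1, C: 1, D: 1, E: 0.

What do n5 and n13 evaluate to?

n1 = B XOR D = 1 XOR 1 = 0
n2 = n1 OR E OR D = 0 OR 0 OR 1 = 1
n3 = C XOR D = 1 XOR 1 = 0
n4 = NOT A = NOT 1 = 0
n5 = n2 XNOR n3 = 1 XNOR 0 = 0
n6 = n5 XOR E = 0 XOR 0 = 0
n7 = n5 XOR n6 = 0 XOR 0 = 0
n8 = C XNOR n7 = 1 XNOR 0 = 0
n10 = n8 XNOR n6 = 0 XNOR 0 = 1
n11 = n4 AND n7 = 0 AND 0 = 0
n12 = n4 XOR n10 = 0 XOR 1 = 1
n13 = n11 XOR n12 = 0 XOR 1 = 1

n5 = 0  n13 = 1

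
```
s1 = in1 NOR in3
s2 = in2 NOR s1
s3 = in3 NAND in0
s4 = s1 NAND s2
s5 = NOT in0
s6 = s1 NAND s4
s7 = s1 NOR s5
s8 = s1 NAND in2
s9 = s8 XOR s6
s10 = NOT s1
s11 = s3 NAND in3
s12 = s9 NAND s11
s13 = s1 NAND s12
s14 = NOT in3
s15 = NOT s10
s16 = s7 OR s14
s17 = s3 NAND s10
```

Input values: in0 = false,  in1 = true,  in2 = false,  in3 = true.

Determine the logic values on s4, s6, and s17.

s1 = in1 NOR in3 = true NOR true = false
s2 = in2 NOR s1 = false NOR false = true
s3 = in3 NAND in0 = true NAND false = true
s4 = s1 NAND s2 = false NAND true = true
s6 = s1 NAND s4 = false NAND true = true
s10 = NOT s1 = NOT false = true
s17 = s3 NAND s10 = true NAND true = false

s4 = true, s6 = true, s17 = false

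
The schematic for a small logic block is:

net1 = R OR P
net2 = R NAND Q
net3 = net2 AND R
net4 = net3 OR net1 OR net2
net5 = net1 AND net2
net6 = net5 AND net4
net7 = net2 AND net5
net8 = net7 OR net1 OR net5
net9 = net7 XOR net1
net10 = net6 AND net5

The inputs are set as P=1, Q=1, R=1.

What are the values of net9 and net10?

net9 = 1, net10 = 0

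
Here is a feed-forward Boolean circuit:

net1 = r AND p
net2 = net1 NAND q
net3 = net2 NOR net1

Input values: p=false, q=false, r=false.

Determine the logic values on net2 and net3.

net1 = r AND p = false AND false = false
net2 = net1 NAND q = false NAND false = true
net3 = net2 NOR net1 = true NOR false = false

net2 = true, net3 = false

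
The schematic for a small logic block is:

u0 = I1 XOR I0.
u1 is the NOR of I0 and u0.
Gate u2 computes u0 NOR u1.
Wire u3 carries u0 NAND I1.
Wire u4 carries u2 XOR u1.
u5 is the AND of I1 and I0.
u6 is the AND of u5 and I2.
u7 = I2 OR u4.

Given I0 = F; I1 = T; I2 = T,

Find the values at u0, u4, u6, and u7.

u0 = T; u4 = F; u6 = F; u7 = T

u0 = I1 XOR I0 = T XOR F = T
u1 = I0 NOR u0 = F NOR T = F
u2 = u0 NOR u1 = T NOR F = F
u4 = u2 XOR u1 = F XOR F = F
u5 = I1 AND I0 = T AND F = F
u6 = u5 AND I2 = F AND T = F
u7 = I2 OR u4 = T OR F = T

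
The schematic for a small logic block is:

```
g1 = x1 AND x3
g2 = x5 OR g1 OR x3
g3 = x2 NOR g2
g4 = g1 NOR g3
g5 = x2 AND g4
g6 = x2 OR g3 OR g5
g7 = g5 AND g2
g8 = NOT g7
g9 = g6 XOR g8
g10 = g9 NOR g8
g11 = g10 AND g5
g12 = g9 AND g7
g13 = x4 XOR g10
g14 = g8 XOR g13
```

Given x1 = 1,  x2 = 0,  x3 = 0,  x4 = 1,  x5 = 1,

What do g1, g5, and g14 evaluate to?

g1 = x1 AND x3 = 1 AND 0 = 0
g2 = x5 OR g1 OR x3 = 1 OR 0 OR 0 = 1
g3 = x2 NOR g2 = 0 NOR 1 = 0
g4 = g1 NOR g3 = 0 NOR 0 = 1
g5 = x2 AND g4 = 0 AND 1 = 0
g6 = x2 OR g3 OR g5 = 0 OR 0 OR 0 = 0
g7 = g5 AND g2 = 0 AND 1 = 0
g8 = NOT g7 = NOT 0 = 1
g9 = g6 XOR g8 = 0 XOR 1 = 1
g10 = g9 NOR g8 = 1 NOR 1 = 0
g13 = x4 XOR g10 = 1 XOR 0 = 1
g14 = g8 XOR g13 = 1 XOR 1 = 0

g1 = 0; g5 = 0; g14 = 0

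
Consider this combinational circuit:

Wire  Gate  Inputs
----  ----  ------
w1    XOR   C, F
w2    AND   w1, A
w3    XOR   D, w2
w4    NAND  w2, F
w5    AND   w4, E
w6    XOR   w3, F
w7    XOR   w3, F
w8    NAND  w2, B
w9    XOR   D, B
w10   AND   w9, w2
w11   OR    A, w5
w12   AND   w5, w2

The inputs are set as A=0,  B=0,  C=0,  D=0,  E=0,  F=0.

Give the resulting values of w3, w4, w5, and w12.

w3 = 0, w4 = 1, w5 = 0, w12 = 0

w1 = C XOR F = 0 XOR 0 = 0
w2 = w1 AND A = 0 AND 0 = 0
w3 = D XOR w2 = 0 XOR 0 = 0
w4 = w2 NAND F = 0 NAND 0 = 1
w5 = w4 AND E = 1 AND 0 = 0
w12 = w5 AND w2 = 0 AND 0 = 0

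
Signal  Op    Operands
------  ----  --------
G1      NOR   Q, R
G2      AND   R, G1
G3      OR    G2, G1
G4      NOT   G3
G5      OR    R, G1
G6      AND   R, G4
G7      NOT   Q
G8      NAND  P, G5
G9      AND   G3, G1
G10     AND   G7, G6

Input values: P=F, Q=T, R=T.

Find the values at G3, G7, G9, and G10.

G3 = F, G7 = F, G9 = F, G10 = F

G1 = Q NOR R = T NOR T = F
G2 = R AND G1 = T AND F = F
G3 = G2 OR G1 = F OR F = F
G4 = NOT G3 = NOT F = T
G6 = R AND G4 = T AND T = T
G7 = NOT Q = NOT T = F
G9 = G3 AND G1 = F AND F = F
G10 = G7 AND G6 = F AND T = F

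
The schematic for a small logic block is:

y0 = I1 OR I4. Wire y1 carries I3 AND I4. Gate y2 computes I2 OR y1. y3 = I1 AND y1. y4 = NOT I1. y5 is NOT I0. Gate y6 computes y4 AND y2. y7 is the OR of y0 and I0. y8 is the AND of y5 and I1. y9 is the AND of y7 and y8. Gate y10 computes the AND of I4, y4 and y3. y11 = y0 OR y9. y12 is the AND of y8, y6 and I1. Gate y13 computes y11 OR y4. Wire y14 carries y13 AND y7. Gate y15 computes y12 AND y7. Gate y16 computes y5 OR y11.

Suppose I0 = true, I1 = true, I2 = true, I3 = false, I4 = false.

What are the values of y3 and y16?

y3 = false; y16 = true

y0 = I1 OR I4 = true OR false = true
y1 = I3 AND I4 = false AND false = false
y3 = I1 AND y1 = true AND false = false
y5 = NOT I0 = NOT true = false
y7 = y0 OR I0 = true OR true = true
y8 = y5 AND I1 = false AND true = false
y9 = y7 AND y8 = true AND false = false
y11 = y0 OR y9 = true OR false = true
y16 = y5 OR y11 = false OR true = true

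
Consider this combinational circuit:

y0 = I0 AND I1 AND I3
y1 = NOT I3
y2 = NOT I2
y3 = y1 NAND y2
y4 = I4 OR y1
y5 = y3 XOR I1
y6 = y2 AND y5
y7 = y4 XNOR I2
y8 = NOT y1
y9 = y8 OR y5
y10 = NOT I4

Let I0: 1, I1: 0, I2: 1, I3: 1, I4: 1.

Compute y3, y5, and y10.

y3 = 1, y5 = 1, y10 = 0

y1 = NOT I3 = NOT 1 = 0
y2 = NOT I2 = NOT 1 = 0
y3 = y1 NAND y2 = 0 NAND 0 = 1
y5 = y3 XOR I1 = 1 XOR 0 = 1
y10 = NOT I4 = NOT 1 = 0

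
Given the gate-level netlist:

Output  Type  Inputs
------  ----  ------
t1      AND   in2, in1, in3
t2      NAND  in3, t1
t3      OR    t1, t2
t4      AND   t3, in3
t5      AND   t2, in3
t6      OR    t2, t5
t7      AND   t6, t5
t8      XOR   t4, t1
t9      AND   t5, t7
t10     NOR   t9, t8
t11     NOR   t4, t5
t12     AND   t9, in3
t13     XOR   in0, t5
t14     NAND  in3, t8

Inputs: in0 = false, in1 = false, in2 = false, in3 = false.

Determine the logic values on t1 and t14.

t1 = false; t14 = true

t1 = in2 AND in1 AND in3 = false AND false AND false = false
t2 = in3 NAND t1 = false NAND false = true
t3 = t1 OR t2 = false OR true = true
t4 = t3 AND in3 = true AND false = false
t8 = t4 XOR t1 = false XOR false = false
t14 = in3 NAND t8 = false NAND false = true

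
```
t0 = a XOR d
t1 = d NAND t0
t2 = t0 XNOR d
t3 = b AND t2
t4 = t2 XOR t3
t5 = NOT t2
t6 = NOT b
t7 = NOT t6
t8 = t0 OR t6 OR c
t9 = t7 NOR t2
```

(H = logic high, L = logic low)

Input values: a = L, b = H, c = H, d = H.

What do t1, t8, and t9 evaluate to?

t1 = L  t8 = H  t9 = L

t0 = a XOR d = L XOR H = H
t1 = d NAND t0 = H NAND H = L
t2 = t0 XNOR d = H XNOR H = H
t6 = NOT b = NOT H = L
t7 = NOT t6 = NOT L = H
t8 = t0 OR t6 OR c = H OR L OR H = H
t9 = t7 NOR t2 = H NOR H = L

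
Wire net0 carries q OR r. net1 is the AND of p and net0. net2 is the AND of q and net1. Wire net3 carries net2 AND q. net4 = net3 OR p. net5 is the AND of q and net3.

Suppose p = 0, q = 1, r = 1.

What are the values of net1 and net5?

net1 = 0, net5 = 0

net0 = q OR r = 1 OR 1 = 1
net1 = p AND net0 = 0 AND 1 = 0
net2 = q AND net1 = 1 AND 0 = 0
net3 = net2 AND q = 0 AND 1 = 0
net5 = q AND net3 = 1 AND 0 = 0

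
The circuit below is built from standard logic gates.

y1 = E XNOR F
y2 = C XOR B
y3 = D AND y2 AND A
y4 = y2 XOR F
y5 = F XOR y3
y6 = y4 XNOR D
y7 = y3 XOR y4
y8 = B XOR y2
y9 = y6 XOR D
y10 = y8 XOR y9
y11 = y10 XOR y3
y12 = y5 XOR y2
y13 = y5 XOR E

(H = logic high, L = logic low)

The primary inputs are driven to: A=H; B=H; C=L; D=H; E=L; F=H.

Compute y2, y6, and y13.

y2 = H; y6 = L; y13 = L

y2 = C XOR B = L XOR H = H
y3 = D AND y2 AND A = H AND H AND H = H
y4 = y2 XOR F = H XOR H = L
y5 = F XOR y3 = H XOR H = L
y6 = y4 XNOR D = L XNOR H = L
y13 = y5 XOR E = L XOR L = L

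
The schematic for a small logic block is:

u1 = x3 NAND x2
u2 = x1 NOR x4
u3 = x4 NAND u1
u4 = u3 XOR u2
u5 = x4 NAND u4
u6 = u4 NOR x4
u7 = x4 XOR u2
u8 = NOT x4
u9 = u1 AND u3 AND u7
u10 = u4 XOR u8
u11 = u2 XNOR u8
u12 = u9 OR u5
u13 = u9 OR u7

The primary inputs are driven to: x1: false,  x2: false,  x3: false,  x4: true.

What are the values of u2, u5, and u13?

u1 = x3 NAND x2 = false NAND false = true
u2 = x1 NOR x4 = false NOR true = false
u3 = x4 NAND u1 = true NAND true = false
u4 = u3 XOR u2 = false XOR false = false
u5 = x4 NAND u4 = true NAND false = true
u7 = x4 XOR u2 = true XOR false = true
u9 = u1 AND u3 AND u7 = true AND false AND true = false
u13 = u9 OR u7 = false OR true = true

u2 = false; u5 = true; u13 = true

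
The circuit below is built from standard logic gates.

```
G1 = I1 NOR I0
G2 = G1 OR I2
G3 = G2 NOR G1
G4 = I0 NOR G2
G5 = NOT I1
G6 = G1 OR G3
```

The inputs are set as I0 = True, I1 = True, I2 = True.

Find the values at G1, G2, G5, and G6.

G1 = False, G2 = True, G5 = False, G6 = False

G1 = I1 NOR I0 = True NOR True = False
G2 = G1 OR I2 = False OR True = True
G3 = G2 NOR G1 = True NOR False = False
G5 = NOT I1 = NOT True = False
G6 = G1 OR G3 = False OR False = False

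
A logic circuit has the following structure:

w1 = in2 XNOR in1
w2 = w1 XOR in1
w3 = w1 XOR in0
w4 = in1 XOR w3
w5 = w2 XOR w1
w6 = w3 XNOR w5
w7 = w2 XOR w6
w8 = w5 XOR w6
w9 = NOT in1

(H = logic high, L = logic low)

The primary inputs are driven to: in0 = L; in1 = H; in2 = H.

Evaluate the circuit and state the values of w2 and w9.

w2 = L  w9 = L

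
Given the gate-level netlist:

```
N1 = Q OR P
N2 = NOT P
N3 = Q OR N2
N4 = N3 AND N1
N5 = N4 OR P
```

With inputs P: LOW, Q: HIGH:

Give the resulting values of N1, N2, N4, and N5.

N1 = Q OR P = HIGH OR LOW = HIGH
N2 = NOT P = NOT LOW = HIGH
N3 = Q OR N2 = HIGH OR HIGH = HIGH
N4 = N3 AND N1 = HIGH AND HIGH = HIGH
N5 = N4 OR P = HIGH OR LOW = HIGH

N1 = HIGH, N2 = HIGH, N4 = HIGH, N5 = HIGH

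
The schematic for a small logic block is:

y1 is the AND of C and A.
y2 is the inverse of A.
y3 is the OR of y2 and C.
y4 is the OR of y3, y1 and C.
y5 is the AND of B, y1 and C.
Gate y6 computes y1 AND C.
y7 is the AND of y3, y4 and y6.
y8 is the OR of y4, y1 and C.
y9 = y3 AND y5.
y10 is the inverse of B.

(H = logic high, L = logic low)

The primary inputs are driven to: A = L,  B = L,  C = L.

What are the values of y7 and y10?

y7 = L  y10 = H

y1 = C AND A = L AND L = L
y2 = NOT A = NOT L = H
y3 = y2 OR C = H OR L = H
y4 = y3 OR y1 OR C = H OR L OR L = H
y6 = y1 AND C = L AND L = L
y7 = y3 AND y4 AND y6 = H AND H AND L = L
y10 = NOT B = NOT L = H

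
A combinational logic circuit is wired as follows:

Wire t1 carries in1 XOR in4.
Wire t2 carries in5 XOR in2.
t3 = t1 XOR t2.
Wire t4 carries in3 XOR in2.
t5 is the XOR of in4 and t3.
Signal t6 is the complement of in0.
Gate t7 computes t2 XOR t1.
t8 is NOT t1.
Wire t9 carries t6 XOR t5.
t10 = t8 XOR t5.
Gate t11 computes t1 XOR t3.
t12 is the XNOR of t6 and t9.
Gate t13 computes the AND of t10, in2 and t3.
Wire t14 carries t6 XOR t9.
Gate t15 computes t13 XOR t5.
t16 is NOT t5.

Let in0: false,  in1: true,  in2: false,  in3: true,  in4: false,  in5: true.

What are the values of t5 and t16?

t5 = false  t16 = true

t1 = in1 XOR in4 = true XOR false = true
t2 = in5 XOR in2 = true XOR false = true
t3 = t1 XOR t2 = true XOR true = false
t5 = in4 XOR t3 = false XOR false = false
t16 = NOT t5 = NOT false = true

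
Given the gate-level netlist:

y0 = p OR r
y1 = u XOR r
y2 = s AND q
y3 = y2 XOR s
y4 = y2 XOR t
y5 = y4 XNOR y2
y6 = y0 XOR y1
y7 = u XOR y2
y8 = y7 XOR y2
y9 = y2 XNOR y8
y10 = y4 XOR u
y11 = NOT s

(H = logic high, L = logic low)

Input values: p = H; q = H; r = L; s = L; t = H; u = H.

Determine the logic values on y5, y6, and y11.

y5 = L, y6 = L, y11 = H

y0 = p OR r = H OR L = H
y1 = u XOR r = H XOR L = H
y2 = s AND q = L AND H = L
y4 = y2 XOR t = L XOR H = H
y5 = y4 XNOR y2 = H XNOR L = L
y6 = y0 XOR y1 = H XOR H = L
y11 = NOT s = NOT L = H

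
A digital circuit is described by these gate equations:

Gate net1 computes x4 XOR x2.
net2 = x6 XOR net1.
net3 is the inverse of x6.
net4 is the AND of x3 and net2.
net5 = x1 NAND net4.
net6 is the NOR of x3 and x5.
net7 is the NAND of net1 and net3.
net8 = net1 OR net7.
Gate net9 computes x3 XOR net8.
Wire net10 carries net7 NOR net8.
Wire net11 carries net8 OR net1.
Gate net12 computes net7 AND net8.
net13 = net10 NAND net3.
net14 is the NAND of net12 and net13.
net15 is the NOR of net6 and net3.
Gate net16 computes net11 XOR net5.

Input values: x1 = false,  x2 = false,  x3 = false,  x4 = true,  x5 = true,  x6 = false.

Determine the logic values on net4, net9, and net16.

net4 = false, net9 = true, net16 = false

net1 = x4 XOR x2 = true XOR false = true
net2 = x6 XOR net1 = false XOR true = true
net3 = NOT x6 = NOT false = true
net4 = x3 AND net2 = false AND true = false
net5 = x1 NAND net4 = false NAND false = true
net7 = net1 NAND net3 = true NAND true = false
net8 = net1 OR net7 = true OR false = true
net9 = x3 XOR net8 = false XOR true = true
net11 = net8 OR net1 = true OR true = true
net16 = net11 XOR net5 = true XOR true = false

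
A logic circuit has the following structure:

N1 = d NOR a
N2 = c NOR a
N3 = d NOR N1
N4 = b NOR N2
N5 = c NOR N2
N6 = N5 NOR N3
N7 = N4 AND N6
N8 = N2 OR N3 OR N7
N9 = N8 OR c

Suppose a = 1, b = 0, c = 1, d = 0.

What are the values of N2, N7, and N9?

N2 = 0  N7 = 0  N9 = 1

N1 = d NOR a = 0 NOR 1 = 0
N2 = c NOR a = 1 NOR 1 = 0
N3 = d NOR N1 = 0 NOR 0 = 1
N4 = b NOR N2 = 0 NOR 0 = 1
N5 = c NOR N2 = 1 NOR 0 = 0
N6 = N5 NOR N3 = 0 NOR 1 = 0
N7 = N4 AND N6 = 1 AND 0 = 0
N8 = N2 OR N3 OR N7 = 0 OR 1 OR 0 = 1
N9 = N8 OR c = 1 OR 1 = 1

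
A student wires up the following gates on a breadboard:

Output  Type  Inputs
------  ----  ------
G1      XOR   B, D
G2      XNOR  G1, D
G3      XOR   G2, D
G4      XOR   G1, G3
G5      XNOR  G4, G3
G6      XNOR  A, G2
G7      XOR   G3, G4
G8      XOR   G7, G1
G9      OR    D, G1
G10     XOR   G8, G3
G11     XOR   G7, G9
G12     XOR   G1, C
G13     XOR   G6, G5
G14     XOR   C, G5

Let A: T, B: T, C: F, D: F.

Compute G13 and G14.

G13 = F  G14 = F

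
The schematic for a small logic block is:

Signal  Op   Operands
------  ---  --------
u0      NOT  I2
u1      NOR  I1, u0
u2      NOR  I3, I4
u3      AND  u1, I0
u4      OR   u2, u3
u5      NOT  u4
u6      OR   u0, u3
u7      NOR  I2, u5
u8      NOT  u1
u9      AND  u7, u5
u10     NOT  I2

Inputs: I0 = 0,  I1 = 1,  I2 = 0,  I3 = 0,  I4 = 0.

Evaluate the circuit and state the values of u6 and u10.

u0 = NOT I2 = NOT 0 = 1
u1 = I1 NOR u0 = 1 NOR 1 = 0
u3 = u1 AND I0 = 0 AND 0 = 0
u6 = u0 OR u3 = 1 OR 0 = 1
u10 = NOT I2 = NOT 0 = 1

u6 = 1; u10 = 1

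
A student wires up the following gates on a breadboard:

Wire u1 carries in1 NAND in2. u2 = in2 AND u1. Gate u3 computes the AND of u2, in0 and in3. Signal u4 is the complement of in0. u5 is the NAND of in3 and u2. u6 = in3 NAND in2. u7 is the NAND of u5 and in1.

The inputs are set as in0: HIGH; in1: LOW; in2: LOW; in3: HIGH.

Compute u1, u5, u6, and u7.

u1 = HIGH  u5 = HIGH  u6 = HIGH  u7 = HIGH

u1 = in1 NAND in2 = LOW NAND LOW = HIGH
u2 = in2 AND u1 = LOW AND HIGH = LOW
u5 = in3 NAND u2 = HIGH NAND LOW = HIGH
u6 = in3 NAND in2 = HIGH NAND LOW = HIGH
u7 = u5 NAND in1 = HIGH NAND LOW = HIGH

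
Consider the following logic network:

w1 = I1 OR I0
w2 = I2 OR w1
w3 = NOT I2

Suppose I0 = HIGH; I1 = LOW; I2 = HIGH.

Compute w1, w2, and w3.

w1 = I1 OR I0 = LOW OR HIGH = HIGH
w2 = I2 OR w1 = HIGH OR HIGH = HIGH
w3 = NOT I2 = NOT HIGH = LOW

w1 = HIGH, w2 = HIGH, w3 = LOW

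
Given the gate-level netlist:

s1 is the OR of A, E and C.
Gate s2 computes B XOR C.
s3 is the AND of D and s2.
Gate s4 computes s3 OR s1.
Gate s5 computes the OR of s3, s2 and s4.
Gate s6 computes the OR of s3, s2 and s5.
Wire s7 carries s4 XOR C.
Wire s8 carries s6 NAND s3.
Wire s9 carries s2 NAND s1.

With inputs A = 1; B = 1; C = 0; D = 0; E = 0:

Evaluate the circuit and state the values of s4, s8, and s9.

s1 = A OR E OR C = 1 OR 0 OR 0 = 1
s2 = B XOR C = 1 XOR 0 = 1
s3 = D AND s2 = 0 AND 1 = 0
s4 = s3 OR s1 = 0 OR 1 = 1
s5 = s3 OR s2 OR s4 = 0 OR 1 OR 1 = 1
s6 = s3 OR s2 OR s5 = 0 OR 1 OR 1 = 1
s8 = s6 NAND s3 = 1 NAND 0 = 1
s9 = s2 NAND s1 = 1 NAND 1 = 0

s4 = 1  s8 = 1  s9 = 0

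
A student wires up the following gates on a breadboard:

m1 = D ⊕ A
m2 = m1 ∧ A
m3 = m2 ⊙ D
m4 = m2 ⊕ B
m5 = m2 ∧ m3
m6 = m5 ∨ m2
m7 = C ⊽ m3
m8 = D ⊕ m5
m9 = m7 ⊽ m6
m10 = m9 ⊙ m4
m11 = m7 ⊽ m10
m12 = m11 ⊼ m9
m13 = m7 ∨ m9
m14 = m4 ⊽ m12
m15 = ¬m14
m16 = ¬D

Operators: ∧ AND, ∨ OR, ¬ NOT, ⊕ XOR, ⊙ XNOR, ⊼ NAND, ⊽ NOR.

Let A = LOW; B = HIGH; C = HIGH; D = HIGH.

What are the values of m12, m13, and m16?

m1 = D XOR A = HIGH XOR LOW = HIGH
m2 = m1 AND A = HIGH AND LOW = LOW
m3 = m2 XNOR D = LOW XNOR HIGH = LOW
m4 = m2 XOR B = LOW XOR HIGH = HIGH
m5 = m2 AND m3 = LOW AND LOW = LOW
m6 = m5 OR m2 = LOW OR LOW = LOW
m7 = C NOR m3 = HIGH NOR LOW = LOW
m9 = m7 NOR m6 = LOW NOR LOW = HIGH
m10 = m9 XNOR m4 = HIGH XNOR HIGH = HIGH
m11 = m7 NOR m10 = LOW NOR HIGH = LOW
m12 = m11 NAND m9 = LOW NAND HIGH = HIGH
m13 = m7 OR m9 = LOW OR HIGH = HIGH
m16 = NOT D = NOT HIGH = LOW

m12 = HIGH, m13 = HIGH, m16 = LOW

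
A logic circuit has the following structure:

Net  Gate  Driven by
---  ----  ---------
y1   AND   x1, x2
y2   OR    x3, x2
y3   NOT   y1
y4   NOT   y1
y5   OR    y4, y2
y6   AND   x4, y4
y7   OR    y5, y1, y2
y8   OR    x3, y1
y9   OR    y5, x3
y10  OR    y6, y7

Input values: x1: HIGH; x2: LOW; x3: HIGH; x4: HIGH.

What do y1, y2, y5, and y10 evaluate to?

y1 = LOW, y2 = HIGH, y5 = HIGH, y10 = HIGH

y1 = x1 AND x2 = HIGH AND LOW = LOW
y2 = x3 OR x2 = HIGH OR LOW = HIGH
y4 = NOT y1 = NOT LOW = HIGH
y5 = y4 OR y2 = HIGH OR HIGH = HIGH
y6 = x4 AND y4 = HIGH AND HIGH = HIGH
y7 = y5 OR y1 OR y2 = HIGH OR LOW OR HIGH = HIGH
y10 = y6 OR y7 = HIGH OR HIGH = HIGH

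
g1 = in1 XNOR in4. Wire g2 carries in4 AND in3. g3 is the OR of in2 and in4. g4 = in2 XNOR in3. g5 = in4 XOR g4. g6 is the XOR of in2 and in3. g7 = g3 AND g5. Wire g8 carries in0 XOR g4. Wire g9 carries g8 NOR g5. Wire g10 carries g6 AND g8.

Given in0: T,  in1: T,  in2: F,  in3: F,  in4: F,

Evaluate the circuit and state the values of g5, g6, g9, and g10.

g4 = in2 XNOR in3 = F XNOR F = T
g5 = in4 XOR g4 = F XOR T = T
g6 = in2 XOR in3 = F XOR F = F
g8 = in0 XOR g4 = T XOR T = F
g9 = g8 NOR g5 = F NOR T = F
g10 = g6 AND g8 = F AND F = F

g5 = T; g6 = F; g9 = F; g10 = F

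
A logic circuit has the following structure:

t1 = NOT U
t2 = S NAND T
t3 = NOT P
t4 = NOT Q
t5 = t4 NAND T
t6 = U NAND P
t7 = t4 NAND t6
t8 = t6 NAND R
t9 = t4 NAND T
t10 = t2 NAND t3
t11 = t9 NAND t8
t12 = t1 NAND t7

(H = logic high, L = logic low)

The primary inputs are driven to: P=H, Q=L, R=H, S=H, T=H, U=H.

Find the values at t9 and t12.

t1 = NOT U = NOT H = L
t4 = NOT Q = NOT L = H
t6 = U NAND P = H NAND H = L
t7 = t4 NAND t6 = H NAND L = H
t9 = t4 NAND T = H NAND H = L
t12 = t1 NAND t7 = L NAND H = H

t9 = L, t12 = H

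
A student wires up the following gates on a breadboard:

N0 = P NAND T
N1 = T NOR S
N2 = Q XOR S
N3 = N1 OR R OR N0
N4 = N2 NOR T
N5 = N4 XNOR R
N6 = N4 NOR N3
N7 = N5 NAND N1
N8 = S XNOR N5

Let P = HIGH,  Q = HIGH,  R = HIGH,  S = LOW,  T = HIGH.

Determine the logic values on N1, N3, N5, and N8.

N0 = P NAND T = HIGH NAND HIGH = LOW
N1 = T NOR S = HIGH NOR LOW = LOW
N2 = Q XOR S = HIGH XOR LOW = HIGH
N3 = N1 OR R OR N0 = LOW OR HIGH OR LOW = HIGH
N4 = N2 NOR T = HIGH NOR HIGH = LOW
N5 = N4 XNOR R = LOW XNOR HIGH = LOW
N8 = S XNOR N5 = LOW XNOR LOW = HIGH

N1 = LOW, N3 = HIGH, N5 = LOW, N8 = HIGH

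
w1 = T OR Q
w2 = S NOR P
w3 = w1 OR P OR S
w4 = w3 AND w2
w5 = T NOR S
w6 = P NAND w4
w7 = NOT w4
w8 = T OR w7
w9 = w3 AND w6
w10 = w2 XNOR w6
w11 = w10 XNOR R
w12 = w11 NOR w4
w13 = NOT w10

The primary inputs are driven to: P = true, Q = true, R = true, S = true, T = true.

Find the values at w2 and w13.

w2 = false; w13 = true

w1 = T OR Q = true OR true = true
w2 = S NOR P = true NOR true = false
w3 = w1 OR P OR S = true OR true OR true = true
w4 = w3 AND w2 = true AND false = false
w6 = P NAND w4 = true NAND false = true
w10 = w2 XNOR w6 = false XNOR true = false
w13 = NOT w10 = NOT false = true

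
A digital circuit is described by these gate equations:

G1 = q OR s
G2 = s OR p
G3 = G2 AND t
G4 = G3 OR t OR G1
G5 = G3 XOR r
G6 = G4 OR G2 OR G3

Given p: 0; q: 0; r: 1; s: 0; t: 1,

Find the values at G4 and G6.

G4 = 1  G6 = 1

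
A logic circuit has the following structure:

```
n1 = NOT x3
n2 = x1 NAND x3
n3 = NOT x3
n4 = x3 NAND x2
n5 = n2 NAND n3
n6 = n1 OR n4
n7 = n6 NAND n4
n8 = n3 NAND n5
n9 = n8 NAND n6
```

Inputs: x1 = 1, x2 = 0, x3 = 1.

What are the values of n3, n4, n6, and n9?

n3 = 0; n4 = 1; n6 = 1; n9 = 0

n1 = NOT x3 = NOT 1 = 0
n2 = x1 NAND x3 = 1 NAND 1 = 0
n3 = NOT x3 = NOT 1 = 0
n4 = x3 NAND x2 = 1 NAND 0 = 1
n5 = n2 NAND n3 = 0 NAND 0 = 1
n6 = n1 OR n4 = 0 OR 1 = 1
n8 = n3 NAND n5 = 0 NAND 1 = 1
n9 = n8 NAND n6 = 1 NAND 1 = 0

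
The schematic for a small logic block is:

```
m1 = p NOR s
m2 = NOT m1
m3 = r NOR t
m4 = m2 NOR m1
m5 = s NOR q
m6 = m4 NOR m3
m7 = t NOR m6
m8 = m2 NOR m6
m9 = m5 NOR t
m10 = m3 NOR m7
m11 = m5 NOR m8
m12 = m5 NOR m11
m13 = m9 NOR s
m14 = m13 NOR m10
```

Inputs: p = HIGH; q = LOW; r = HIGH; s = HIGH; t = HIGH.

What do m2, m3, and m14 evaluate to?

m1 = p NOR s = HIGH NOR HIGH = LOW
m2 = NOT m1 = NOT LOW = HIGH
m3 = r NOR t = HIGH NOR HIGH = LOW
m4 = m2 NOR m1 = HIGH NOR LOW = LOW
m5 = s NOR q = HIGH NOR LOW = LOW
m6 = m4 NOR m3 = LOW NOR LOW = HIGH
m7 = t NOR m6 = HIGH NOR HIGH = LOW
m9 = m5 NOR t = LOW NOR HIGH = LOW
m10 = m3 NOR m7 = LOW NOR LOW = HIGH
m13 = m9 NOR s = LOW NOR HIGH = LOW
m14 = m13 NOR m10 = LOW NOR HIGH = LOW

m2 = HIGH  m3 = LOW  m14 = LOW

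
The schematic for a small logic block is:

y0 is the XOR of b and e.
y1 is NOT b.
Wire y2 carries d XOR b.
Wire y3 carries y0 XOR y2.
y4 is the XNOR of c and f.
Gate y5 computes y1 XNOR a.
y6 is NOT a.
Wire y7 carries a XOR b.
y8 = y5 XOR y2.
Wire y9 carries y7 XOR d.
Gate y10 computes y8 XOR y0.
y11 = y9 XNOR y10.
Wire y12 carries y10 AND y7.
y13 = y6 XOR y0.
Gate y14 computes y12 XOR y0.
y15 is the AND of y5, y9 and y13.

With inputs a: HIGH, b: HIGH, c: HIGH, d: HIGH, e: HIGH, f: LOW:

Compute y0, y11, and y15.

y0 = LOW  y11 = LOW  y15 = LOW

y0 = b XOR e = HIGH XOR HIGH = LOW
y1 = NOT b = NOT HIGH = LOW
y2 = d XOR b = HIGH XOR HIGH = LOW
y5 = y1 XNOR a = LOW XNOR HIGH = LOW
y6 = NOT a = NOT HIGH = LOW
y7 = a XOR b = HIGH XOR HIGH = LOW
y8 = y5 XOR y2 = LOW XOR LOW = LOW
y9 = y7 XOR d = LOW XOR HIGH = HIGH
y10 = y8 XOR y0 = LOW XOR LOW = LOW
y11 = y9 XNOR y10 = HIGH XNOR LOW = LOW
y13 = y6 XOR y0 = LOW XOR LOW = LOW
y15 = y5 AND y9 AND y13 = LOW AND HIGH AND LOW = LOW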